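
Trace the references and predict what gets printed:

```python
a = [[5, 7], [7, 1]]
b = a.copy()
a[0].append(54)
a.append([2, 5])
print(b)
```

Key concept: shallow copy with nested lists.
Step by step:
`a = [[5, 7], [7, 1]]` → a = [[5, 7], [7, 1]]
`b = a.copy()` → b = [[5, 7], [7, 1]]
`a[0].append(54)` → a = [[5, 7, 54], [7, 1]]; b = [[5, 7, 54], [7, 1]]
`a.append([2, 5])` → a = [[5, 7, 54], [7, 1], [2, 5]]
`print(b)` → prints [[5, 7, 54], [7, 1]]

Answer: [[5, 7, 54], [7, 1]]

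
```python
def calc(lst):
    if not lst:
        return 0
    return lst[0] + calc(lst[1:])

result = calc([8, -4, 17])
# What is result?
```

8 + (-4) + 17 + 0 = 21

Answer: 21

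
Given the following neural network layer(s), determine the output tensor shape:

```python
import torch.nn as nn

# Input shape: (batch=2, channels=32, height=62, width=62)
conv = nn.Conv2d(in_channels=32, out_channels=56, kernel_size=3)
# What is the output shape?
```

Input: (2, 32, 62, 62) -> Output: (2, 56, 60, 60)

Answer: (2, 56, 60, 60)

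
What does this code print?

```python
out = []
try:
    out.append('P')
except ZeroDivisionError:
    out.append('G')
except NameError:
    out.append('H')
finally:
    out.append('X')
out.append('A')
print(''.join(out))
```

Execution trace: 'P' (try body, no exception) → 'X' (finally) → 'A' (after the try/except). Output: PXA

Answer: PXA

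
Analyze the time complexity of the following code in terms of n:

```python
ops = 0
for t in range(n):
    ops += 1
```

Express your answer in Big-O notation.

Each loop level contributes: n. Multiplying the contributions gives O(n).

Answer: O(n)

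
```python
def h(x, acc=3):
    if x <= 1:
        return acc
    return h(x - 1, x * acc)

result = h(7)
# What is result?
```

Accumulator trace (n, acc): (7, 3) -> (6, 21) -> (5, 126) -> (4, 630) -> (3, 2520) -> (2, 7560) -> (1, 15120) -> return 15120

Answer: 15120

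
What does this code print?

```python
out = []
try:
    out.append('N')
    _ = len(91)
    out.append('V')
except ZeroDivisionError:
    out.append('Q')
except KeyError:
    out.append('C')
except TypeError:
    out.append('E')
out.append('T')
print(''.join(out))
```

Execution trace: 'N' (try body) → 'E' (except TypeError) → 'T' (after the try/except). Output: NET

Answer: NET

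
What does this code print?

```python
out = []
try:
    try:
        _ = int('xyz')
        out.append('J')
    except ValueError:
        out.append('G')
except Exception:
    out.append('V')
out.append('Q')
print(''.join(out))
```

Execution trace: 'G' (inner except ValueError) → 'Q' (after the try/except). Output: GQ

Answer: GQ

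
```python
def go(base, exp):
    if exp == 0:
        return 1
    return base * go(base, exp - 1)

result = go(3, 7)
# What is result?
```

go(3, 7) = 3 * 3 * 3 * 3 * 3 * 3 * 3 = 2187

Answer: 2187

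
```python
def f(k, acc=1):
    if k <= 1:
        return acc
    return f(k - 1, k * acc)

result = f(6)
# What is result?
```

Accumulator trace (n, acc): (6, 1) -> (5, 6) -> (4, 30) -> (3, 120) -> (2, 360) -> (1, 720) -> return 720

Answer: 720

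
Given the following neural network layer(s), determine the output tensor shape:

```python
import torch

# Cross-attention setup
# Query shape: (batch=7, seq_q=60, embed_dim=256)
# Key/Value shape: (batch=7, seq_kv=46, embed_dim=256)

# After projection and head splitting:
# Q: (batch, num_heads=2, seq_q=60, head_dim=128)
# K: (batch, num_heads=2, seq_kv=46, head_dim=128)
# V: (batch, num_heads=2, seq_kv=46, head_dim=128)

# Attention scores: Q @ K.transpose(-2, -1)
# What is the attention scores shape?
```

Input: (7, 60, 256) -> Output: (7, 2, 60, 46)

Answer: (7, 2, 60, 46)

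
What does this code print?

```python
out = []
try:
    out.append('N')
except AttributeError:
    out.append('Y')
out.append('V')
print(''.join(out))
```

Execution trace: 'N' (try body, no exception) → 'V' (after the try/except). Output: NV

Answer: NV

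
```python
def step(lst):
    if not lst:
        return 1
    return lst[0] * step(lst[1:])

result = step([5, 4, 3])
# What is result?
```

Product over [5, 4, 3] = 5 * 4 * 3 = 60

Answer: 60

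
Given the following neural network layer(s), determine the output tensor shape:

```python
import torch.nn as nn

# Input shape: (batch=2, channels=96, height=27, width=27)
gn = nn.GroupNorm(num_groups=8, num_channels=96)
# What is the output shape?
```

Input: (2, 96, 27, 27) -> Output: (2, 96, 27, 27)

Answer: (2, 96, 27, 27)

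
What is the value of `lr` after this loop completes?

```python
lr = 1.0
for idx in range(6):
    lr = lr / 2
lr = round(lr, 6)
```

Halving LR 6 times: 1 / 2^6
`lr` takes the values: 1.0 → 0.5 → 0.25 → 0.125 → 0.0625 → 0.03125 → 0.015625

Answer: 0.015625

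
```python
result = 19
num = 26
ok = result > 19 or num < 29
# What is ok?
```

Trace:
`result = 19` → result = 19
`num = 26` → num = 26
`ok = result > 19 or num < 29` → ok = True
So ok = True

Answer: True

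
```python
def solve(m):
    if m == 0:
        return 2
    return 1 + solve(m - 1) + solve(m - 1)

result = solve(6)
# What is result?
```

solve(m) = 1 + 2·solve(m-1), solve(0)=2. Closed form: (2+1)·2^6 - 1 = 191.

Answer: 191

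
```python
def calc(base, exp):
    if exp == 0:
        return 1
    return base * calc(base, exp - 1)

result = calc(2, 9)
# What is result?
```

calc(2, 9) = 2 * 2 * 2 * 2 * 2 * 2 * 2 * 2 * 2 = 512

Answer: 512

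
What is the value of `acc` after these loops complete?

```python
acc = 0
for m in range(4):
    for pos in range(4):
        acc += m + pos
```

Sum of all m+pos for m,pos in 4x4
`acc` takes the values: 0 → 1 → 3 → 6 → 7 → 9 → 12 → 16 → 18 → 21 → 25 → 30 → 33 → 37 → 42 → 48

Answer: 48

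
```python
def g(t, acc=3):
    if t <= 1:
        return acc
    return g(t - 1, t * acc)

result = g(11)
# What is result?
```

Accumulator trace (n, acc): (11, 3) -> (10, 33) -> (9, 330) -> (8, 2970) -> (7, 23760) -> (6, 166320) -> (5, 997920) -> (4, 4989600) -> (3, 19958400) -> (2, 59875200) -> (1, 119750400) -> return 119750400

Answer: 119750400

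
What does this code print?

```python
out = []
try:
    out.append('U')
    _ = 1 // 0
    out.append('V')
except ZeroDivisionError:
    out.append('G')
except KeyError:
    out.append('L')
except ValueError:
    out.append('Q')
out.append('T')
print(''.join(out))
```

Execution trace: 'U' (try body) → 'G' (except ZeroDivisionError) → 'T' (after the try/except). Output: UGT

Answer: UGT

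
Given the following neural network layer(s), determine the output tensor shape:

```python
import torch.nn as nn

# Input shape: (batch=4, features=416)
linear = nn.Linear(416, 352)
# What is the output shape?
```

Input: (4, 416) -> Output: (4, 352)

Answer: (4, 352)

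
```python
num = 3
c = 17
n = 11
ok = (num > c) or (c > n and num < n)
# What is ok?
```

Trace:
`num = 3` → num = 3
`c = 17` → c = 17
`n = 11` → n = 11
`ok = (num > c) or (c > n and num < n)` → ok = True
So ok = True

Answer: True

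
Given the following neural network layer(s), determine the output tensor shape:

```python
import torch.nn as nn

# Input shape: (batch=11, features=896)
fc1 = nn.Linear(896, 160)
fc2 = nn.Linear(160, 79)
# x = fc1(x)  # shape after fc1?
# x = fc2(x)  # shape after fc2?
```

Input: (11, 896) -> after fc1: (11, 160) -> Output: (11, 79)

Answer: (11, 79)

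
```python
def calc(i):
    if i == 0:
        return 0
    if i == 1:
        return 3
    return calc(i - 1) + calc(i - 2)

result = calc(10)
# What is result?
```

Build up from base cases: calc(0)=0, calc(1)=3, calc(2)=3, calc(3)=6, calc(4)=9, calc(5)=15, calc(6)=24, ..., calc(10)=165

Answer: 165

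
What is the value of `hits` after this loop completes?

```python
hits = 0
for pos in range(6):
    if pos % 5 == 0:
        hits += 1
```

Count numbers divisible by 5 in range(6)
`hits` takes the values: 0 → 1 → 2

Answer: 2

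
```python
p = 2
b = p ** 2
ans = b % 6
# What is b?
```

Trace:
`p = 2` → p = 2
`b = p ** 2` → b = 4
`ans = b % 6` → ans = 4
So b = 4

Answer: 4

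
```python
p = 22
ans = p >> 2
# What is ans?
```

Trace:
`p = 22` → p = 22
`ans = p >> 2` → ans = 5
So ans = 5

Answer: 5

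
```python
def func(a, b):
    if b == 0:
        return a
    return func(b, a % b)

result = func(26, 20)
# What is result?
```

func(26, 20) -> func(20, 6) -> func(6, 2) -> func(2, 0) -> 2

Answer: 2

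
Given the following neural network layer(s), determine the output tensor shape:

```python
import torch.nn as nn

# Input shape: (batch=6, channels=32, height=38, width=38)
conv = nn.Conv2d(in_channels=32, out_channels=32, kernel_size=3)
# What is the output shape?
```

Input: (6, 32, 38, 38) -> Output: (6, 32, 36, 36)

Answer: (6, 32, 36, 36)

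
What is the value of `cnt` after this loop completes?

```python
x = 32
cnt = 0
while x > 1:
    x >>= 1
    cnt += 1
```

Count right shifts until 1
`cnt` takes the values: 0 → 1 → 2 → 3 → 4 → 5

Answer: 5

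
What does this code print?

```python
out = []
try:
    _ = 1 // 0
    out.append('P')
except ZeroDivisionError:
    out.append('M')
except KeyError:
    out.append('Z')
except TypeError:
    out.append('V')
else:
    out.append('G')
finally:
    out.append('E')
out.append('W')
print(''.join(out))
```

Execution trace: 'M' (except ZeroDivisionError) → 'E' (finally) → 'W' (after the try/except). Output: MEW

Answer: MEW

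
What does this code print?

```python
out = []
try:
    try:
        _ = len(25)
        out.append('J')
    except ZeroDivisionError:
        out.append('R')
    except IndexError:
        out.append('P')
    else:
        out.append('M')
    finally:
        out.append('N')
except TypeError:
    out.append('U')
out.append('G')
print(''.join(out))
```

Execution trace: 'N' (finally) → 'U' (outer except TypeError) → 'G' (after the try/except). Output: NUG

Answer: NUG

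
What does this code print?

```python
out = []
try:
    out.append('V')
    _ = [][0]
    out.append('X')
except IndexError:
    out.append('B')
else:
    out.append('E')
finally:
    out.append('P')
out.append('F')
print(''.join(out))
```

Execution trace: 'V' (try body) → 'B' (except IndexError) → 'P' (finally) → 'F' (after the try/except). Output: VBPF

Answer: VBPF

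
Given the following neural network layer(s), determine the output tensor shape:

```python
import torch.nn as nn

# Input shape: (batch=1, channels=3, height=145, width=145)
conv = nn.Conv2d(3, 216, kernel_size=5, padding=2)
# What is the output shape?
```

Input: (1, 3, 145, 145) -> Output: (1, 216, 145, 145)

Answer: (1, 216, 145, 145)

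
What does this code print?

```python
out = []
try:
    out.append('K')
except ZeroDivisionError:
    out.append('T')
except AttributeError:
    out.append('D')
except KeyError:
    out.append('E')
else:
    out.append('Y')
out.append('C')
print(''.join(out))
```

Execution trace: 'K' (try body, no exception) → 'Y' (else) → 'C' (after the try/except). Output: KYC

Answer: KYC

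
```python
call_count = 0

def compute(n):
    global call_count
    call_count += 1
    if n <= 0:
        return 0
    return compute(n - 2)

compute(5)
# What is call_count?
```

Linear recursion stepping by 2: 4 calls from n=5 down to ≤0.

Answer: 4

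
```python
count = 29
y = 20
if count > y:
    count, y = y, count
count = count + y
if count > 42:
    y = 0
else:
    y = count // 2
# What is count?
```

Trace:
`count = 29` → count = 29
`y = 20` → y = 20
`if count > y: ...` → count > y is True → count = 20; y = 29
`count = count + y` → count = 49
`if count > 42: ...` → count > 42 is True → y = 0
So count = 49

Answer: 49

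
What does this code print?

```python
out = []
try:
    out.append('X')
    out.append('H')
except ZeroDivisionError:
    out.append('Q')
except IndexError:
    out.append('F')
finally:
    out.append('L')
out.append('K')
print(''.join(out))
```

Execution trace: 'X' (try body) → 'H' (try body, no exception) → 'L' (finally) → 'K' (after the try/except). Output: XHLK

Answer: XHLK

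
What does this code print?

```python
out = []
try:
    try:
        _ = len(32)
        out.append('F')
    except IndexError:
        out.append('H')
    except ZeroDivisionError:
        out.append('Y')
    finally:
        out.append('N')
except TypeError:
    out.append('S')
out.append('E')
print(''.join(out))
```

Execution trace: 'N' (finally) → 'S' (outer except TypeError) → 'E' (after the try/except). Output: NSE

Answer: NSE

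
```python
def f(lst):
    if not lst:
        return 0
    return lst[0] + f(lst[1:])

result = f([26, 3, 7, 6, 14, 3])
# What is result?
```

26 + 3 + 7 + 6 + 14 + 3 + 0 = 59

Answer: 59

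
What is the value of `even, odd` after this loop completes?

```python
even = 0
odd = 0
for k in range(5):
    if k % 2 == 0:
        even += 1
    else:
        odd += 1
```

Count evens and odds in range(5)
`even, odd` takes the values: (0, 0) → (1, 0) → (1, 1) → (2, 1) → (2, 2) → (3, 2)

Answer: 3, 2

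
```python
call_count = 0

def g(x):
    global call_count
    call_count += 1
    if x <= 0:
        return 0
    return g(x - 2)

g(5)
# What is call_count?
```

Linear recursion stepping by 2: 4 calls from x=5 down to ≤0.

Answer: 4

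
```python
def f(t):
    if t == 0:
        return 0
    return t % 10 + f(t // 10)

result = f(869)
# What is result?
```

Sum of digits of 869: 9 + 6 + 8 = 23

Answer: 23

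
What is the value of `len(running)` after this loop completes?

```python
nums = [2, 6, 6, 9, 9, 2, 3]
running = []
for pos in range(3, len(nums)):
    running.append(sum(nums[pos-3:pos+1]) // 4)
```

Number of 4-element averages
`running` takes the values: [] → [5] → [5, 7] → [5, 7, 6] → [5, 7, 6, 5]
So `len(running)` = 4

Answer: 4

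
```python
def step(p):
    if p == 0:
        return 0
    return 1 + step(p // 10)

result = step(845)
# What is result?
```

Count of digits of 845: 3

Answer: 3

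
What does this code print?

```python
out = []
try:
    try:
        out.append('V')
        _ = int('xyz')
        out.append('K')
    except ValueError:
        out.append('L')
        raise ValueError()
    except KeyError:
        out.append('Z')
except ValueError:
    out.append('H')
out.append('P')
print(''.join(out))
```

Execution trace: 'V' (inner try body) → 'L' (inner except ValueError) → 'H' (outer except ValueError) → 'P' (after the try/except). Output: VLHP

Answer: VLHP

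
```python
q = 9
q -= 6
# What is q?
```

Trace:
`q = 9` → q = 9
`q -= 6` → q = 3
So q = 3

Answer: 3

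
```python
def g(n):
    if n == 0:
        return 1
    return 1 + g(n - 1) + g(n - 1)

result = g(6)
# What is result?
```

g(n) = 1 + 2·g(n-1), g(0)=1. Closed form: (1+1)·2^6 - 1 = 127.

Answer: 127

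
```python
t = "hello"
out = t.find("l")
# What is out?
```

Trace:
`t = "hello"` → t = 'hello'
`out = t.find("l")` → out = 2
So out = 2

Answer: 2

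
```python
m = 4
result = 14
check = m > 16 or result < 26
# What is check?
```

Trace:
`m = 4` → m = 4
`result = 14` → result = 14
`check = m > 16 or result < 26` → check = True
So check = True

Answer: True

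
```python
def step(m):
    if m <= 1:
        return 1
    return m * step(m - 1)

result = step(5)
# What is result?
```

step(5) = 5 * 4 * 3 * 2 * 1 = 120

Answer: 120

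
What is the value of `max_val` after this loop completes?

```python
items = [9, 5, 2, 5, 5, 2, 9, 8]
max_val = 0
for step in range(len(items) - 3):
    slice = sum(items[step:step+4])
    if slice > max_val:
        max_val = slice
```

Max sum of 4-element window in [9, 5, 2, 5, 5, 2, 9, 8]
`max_val` takes the values: 0 → 21 → 24

Answer: 24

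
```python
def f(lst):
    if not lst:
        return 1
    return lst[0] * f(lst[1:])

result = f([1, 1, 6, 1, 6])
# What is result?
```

Product over [1, 1, 6, 1, 6] = 1 * 1 * 6 * 1 * 6 = 36

Answer: 36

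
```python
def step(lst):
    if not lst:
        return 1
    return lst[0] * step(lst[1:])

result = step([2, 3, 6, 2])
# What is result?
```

Product over [2, 3, 6, 2] = 2 * 3 * 6 * 2 = 72

Answer: 72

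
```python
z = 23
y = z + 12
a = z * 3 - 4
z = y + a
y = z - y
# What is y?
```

Trace:
`z = 23` → z = 23
`y = z + 12` → y = 35
`a = z * 3 - 4` → a = 65
`z = y + a` → z = 100
`y = z - y` → y = 65
So y = 65

Answer: 65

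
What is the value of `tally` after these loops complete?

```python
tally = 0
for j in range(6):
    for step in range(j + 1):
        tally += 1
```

Triangle: 1 + 2 + ... + 6
`tally` takes the values: 0 → 1 → 2 → 3 → 4 → 5 → 6 → 7 → 8 → 9 → 10 → 11 → 12 → 13 → 14 → 15 → 16 → 17 → 18 → 19 → 20 → 21

Answer: 21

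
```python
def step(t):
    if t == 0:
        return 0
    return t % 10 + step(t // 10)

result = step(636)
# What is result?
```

Sum of digits of 636: 6 + 3 + 6 = 15

Answer: 15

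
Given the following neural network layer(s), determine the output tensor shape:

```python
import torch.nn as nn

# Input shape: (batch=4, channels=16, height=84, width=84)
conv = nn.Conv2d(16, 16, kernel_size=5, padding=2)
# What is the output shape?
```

Input: (4, 16, 84, 84) -> Output: (4, 16, 84, 84)

Answer: (4, 16, 84, 84)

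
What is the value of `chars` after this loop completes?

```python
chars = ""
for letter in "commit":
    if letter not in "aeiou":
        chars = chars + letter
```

Remove vowels from 'commit'
`chars` takes the values: "" → "c" → "cm" → "cmm" → "cmmt"

Answer: "cmmt"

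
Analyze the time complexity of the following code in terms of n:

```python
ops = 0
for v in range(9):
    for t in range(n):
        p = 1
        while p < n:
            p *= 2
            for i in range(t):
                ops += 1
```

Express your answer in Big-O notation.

Each loop level contributes: 1 × n × log n × n. Multiplying the contributions gives O(n^2 log n).

Answer: O(n^2 log n)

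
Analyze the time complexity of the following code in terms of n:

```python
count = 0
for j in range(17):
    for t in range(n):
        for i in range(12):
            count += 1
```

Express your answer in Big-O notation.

Each loop level contributes: 1 × n × 1. Multiplying the contributions gives O(n).

Answer: O(n)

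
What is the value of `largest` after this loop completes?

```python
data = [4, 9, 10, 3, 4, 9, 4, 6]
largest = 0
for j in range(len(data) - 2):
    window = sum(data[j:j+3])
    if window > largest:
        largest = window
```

Max sum of 3-element window in [4, 9, 10, 3, 4, 9, 4, 6]
`largest` takes the values: 0 → 23

Answer: 23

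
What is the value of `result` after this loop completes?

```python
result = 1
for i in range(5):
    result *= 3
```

3^5 = 243
`result` takes the values: 1 → 3 → 9 → 27 → 81 → 243

Answer: 243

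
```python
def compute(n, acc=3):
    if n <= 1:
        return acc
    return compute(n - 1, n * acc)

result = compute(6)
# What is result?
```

Accumulator trace (n, acc): (6, 3) -> (5, 18) -> (4, 90) -> (3, 360) -> (2, 1080) -> (1, 2160) -> return 2160

Answer: 2160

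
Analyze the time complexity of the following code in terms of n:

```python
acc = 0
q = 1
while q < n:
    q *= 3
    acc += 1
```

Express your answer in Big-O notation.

Each loop level contributes: log n. Multiplying the contributions gives O(log n).

Answer: O(log n)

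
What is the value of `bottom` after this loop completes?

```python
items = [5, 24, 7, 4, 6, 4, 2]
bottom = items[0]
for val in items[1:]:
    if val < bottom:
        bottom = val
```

Minimum of [5, 24, 7, 4, 6, 4, 2]
`bottom` takes the values: 5 → 4 → 2

Answer: 2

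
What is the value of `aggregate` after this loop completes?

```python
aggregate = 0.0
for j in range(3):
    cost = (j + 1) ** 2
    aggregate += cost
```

Sum of squared losses 1² + 2² + ... + 3²
`aggregate` takes the values: 0.0 → 1.0 → 5.0 → 14.0

Answer: 14.0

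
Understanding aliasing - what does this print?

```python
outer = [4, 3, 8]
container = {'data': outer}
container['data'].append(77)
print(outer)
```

Key concept: dict holds reference to list.
Step by step:
`outer = [4, 3, 8]` → outer = [4, 3, 8]
`container = {'data': outer}` → container = {'data': [4, 3, 8]}
`container['data'].append(77)` → outer = [4, 3, 8, 77]; container = {'data': [4, 3, 8, 77]}
`print(outer)` → prints [4, 3, 8, 77]

Answer: [4, 3, 8, 77]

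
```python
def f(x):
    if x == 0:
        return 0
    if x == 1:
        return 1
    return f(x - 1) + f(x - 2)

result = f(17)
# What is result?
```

Build up from base cases: f(0)=0, f(1)=1, f(2)=1, f(3)=2, f(4)=3, f(5)=5, f(6)=8, ..., f(17)=1597

Answer: 1597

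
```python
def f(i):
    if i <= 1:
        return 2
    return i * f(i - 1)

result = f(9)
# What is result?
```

f(9) = 9 * 8 * 7 * 6 * 5 * 4 * 3 * 2 * 2 = 725760

Answer: 725760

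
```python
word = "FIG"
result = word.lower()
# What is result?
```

Trace:
`word = "FIG"` → word = 'FIG'
`result = word.lower()` → result = 'fig'
So result = 'fig'

Answer: 'fig'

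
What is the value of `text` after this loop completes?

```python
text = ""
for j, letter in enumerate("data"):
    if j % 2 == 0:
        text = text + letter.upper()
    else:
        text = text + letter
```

Uppercase even positions in 'data'
`text` takes the values: "" → "D" → "Da" → "DaT" → "DaTa"

Answer: "DaTa"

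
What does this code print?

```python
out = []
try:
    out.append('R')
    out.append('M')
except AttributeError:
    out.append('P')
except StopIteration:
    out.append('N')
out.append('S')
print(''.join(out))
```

Execution trace: 'R' (try body) → 'M' (try body, no exception) → 'S' (after the try/except). Output: RMS

Answer: RMS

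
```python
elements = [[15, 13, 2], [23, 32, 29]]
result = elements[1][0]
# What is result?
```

Trace:
`elements = [[15, 13, 2], [23, 32, 29]]` → elements = [[15, 13, 2], [23, 32, 29]]
`result = elements[1][0]` → result = 23
So result = 23

Answer: 23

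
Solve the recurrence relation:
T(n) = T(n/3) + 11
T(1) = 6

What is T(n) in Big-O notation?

Each step divides n by 3 and adds 11. After log_3(n) steps we reach T(1)=6. So T(n) = 11·log_3(n) + 6 = O(log n).

Answer: O(log n)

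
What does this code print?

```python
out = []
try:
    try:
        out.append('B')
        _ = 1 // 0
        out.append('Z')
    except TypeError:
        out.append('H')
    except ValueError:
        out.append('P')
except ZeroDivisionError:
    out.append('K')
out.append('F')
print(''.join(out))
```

Execution trace: 'B' (try body) → 'K' (outer except ZeroDivisionError) → 'F' (after the try/except). Output: BKF

Answer: BKF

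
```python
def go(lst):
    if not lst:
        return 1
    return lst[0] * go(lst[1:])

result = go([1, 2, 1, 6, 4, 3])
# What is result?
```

Product over [1, 2, 1, 6, 4, 3] = 1 * 2 * 1 * 6 * 4 * 3 = 144

Answer: 144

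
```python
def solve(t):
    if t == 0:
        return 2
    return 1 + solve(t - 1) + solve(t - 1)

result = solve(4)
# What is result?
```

solve(t) = 1 + 2·solve(t-1), solve(0)=2. Closed form: (2+1)·2^4 - 1 = 47.

Answer: 47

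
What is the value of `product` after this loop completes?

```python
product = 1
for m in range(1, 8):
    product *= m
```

7! = 5040
`product` takes the values: 1 → 2 → 6 → 24 → 120 → 720 → 5040

Answer: 5040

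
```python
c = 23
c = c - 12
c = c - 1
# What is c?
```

Trace:
`c = 23` → c = 23
`c = c - 12` → c = 11
`c = c - 1` → c = 10
So c = 10

Answer: 10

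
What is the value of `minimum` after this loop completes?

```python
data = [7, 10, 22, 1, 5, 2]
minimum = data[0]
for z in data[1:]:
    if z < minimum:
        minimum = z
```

Minimum of [7, 10, 22, 1, 5, 2]
`minimum` takes the values: 7 → 1

Answer: 1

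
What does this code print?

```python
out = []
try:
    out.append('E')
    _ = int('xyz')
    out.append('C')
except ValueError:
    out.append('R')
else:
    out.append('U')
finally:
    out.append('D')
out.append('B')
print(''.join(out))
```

Execution trace: 'E' (try body) → 'R' (except ValueError) → 'D' (finally) → 'B' (after the try/except). Output: ERDB

Answer: ERDB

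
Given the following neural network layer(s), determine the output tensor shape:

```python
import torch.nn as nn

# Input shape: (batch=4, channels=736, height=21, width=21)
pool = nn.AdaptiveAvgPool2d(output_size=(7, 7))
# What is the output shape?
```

Input: (4, 736, 21, 21) -> Output: (4, 736, 7, 7)

Answer: (4, 736, 7, 7)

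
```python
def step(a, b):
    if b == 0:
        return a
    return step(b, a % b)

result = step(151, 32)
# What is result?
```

step(151, 32) -> step(32, 23) -> step(23, 9) -> step(9, 5) -> step(5, 4) -> step(4, 1) -> step(1, 0) -> 1

Answer: 1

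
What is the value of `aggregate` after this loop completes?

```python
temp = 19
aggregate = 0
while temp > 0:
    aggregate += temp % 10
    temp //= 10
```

Sum digits of 19
`aggregate` takes the values: 0 → 9 → 10

Answer: 10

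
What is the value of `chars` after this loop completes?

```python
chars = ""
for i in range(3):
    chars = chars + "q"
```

Repeat 'q' 3 times
`chars` takes the values: "" → "q" → "qq" → "qqq"

Answer: "qqq"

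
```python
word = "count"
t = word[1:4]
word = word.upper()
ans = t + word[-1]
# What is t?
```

Trace:
`word = "count"` → word = 'count'
`t = word[1:4]` → t = 'oun'
`word = word.upper()` → word = 'COUNT'
`ans = t + word[-1]` → ans = 'ounT'
So t = 'oun'

Answer: 'oun'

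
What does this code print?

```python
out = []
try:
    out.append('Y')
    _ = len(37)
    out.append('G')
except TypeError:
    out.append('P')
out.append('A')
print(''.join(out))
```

Execution trace: 'Y' (try body) → 'P' (except TypeError) → 'A' (after the try/except). Output: YPA

Answer: YPA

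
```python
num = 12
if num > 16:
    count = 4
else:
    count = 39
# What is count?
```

Trace:
`num = 12` → num = 12
`if num > 16: ...` → num > 16 is False, take else branch → count = 39
So count = 39

Answer: 39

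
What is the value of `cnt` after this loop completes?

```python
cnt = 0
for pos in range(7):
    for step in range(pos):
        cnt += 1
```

Triangle number: 0+1+2+...+6
`cnt` takes the values: 0 → 1 → 2 → 3 → 4 → 5 → 6 → 7 → 8 → 9 → 10 → 11 → 12 → 13 → 14 → 15 → 16 → 17 → 18 → 19 → 20 → 21

Answer: 21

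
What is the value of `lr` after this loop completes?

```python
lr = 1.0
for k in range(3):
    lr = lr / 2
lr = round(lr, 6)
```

Halving LR 3 times: 1 / 2^3
`lr` takes the values: 1.0 → 0.5 → 0.25 → 0.125

Answer: 0.125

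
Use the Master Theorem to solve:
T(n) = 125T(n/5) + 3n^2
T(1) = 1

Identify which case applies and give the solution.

a=125, b=5, f(n)=3n^2. log_5(125) = 3. Since c=2 < 3, Case 1 applies: T(n) = Θ(n^log_b(a)) = O(n^3).

Answer: O(n^3) - Case 1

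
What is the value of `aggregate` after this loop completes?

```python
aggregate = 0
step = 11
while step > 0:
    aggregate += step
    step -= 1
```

Sum 11 down to 1
`aggregate` takes the values: 0 → 11 → 21 → 30 → 38 → 45 → 51 → 56 → 60 → 63 → 65 → 66

Answer: 66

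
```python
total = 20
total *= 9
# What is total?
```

Trace:
`total = 20` → total = 20
`total *= 9` → total = 180
So total = 180

Answer: 180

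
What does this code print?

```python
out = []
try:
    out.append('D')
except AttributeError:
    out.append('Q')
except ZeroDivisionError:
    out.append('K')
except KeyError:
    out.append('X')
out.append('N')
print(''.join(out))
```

Execution trace: 'D' (try body, no exception) → 'N' (after the try/except). Output: DN

Answer: DN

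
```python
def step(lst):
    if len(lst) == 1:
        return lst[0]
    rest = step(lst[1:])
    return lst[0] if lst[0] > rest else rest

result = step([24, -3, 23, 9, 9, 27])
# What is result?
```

Recursive max over [24, -3, 23, 9, 9, 27] = 27

Answer: 27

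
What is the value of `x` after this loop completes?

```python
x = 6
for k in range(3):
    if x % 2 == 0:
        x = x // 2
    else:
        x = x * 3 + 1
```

Collatz-style transformation from 6
`x` takes the values: 6 → 3 → 10 → 5

Answer: 5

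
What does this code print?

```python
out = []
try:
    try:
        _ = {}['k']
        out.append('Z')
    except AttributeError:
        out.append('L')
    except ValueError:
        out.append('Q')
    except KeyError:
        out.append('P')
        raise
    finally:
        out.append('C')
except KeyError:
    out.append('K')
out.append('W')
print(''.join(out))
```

Execution trace: 'P' (inner except KeyError) → 'C' (inner finally) → 'K' (outer except KeyError) → 'W' (after the try/except). Output: PCKW

Answer: PCKW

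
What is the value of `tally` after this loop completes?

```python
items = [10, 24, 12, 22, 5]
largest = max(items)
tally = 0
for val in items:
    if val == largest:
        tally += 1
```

Count of max value 24 in [10, 24, 12, 22, 5]
`tally` takes the values: 0 → 1

Answer: 1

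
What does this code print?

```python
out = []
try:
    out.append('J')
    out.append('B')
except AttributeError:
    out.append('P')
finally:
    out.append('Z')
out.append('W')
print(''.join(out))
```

Execution trace: 'J' (try body) → 'B' (try body, no exception) → 'Z' (finally) → 'W' (after the try/except). Output: JBZW

Answer: JBZW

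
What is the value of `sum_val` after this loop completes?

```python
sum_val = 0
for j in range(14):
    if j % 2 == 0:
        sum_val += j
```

Sum of even numbers 0 to 13
`sum_val` takes the values: 0 → 2 → 6 → 12 → 20 → 30 → 42

Answer: 42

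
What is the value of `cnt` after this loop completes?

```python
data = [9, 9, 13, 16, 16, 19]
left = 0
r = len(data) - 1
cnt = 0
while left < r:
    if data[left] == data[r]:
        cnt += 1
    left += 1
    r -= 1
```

Count matching pairs from ends
`cnt` takes the values: 0

Answer: 0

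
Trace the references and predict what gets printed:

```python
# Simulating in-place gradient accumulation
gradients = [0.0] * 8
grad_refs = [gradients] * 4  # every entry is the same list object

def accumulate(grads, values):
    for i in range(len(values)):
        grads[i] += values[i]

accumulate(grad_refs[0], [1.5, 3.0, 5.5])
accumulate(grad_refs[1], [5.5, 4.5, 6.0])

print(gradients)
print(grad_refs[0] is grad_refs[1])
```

Key concept: gradient accumulation aliasing.
Step by step:
`gradients = [0.0] * 8` → gradients = [0.0, 0.0, 0.0, 0.0, 0.0, 0.0, 0.0, 0.0]
`grad_refs = [gradients] * 4` → grad_refs = [[0.0, 0.0, 0.0, 0.0, 0.0, 0.0, 0.0, 0.0], [0.0, 0.0, 0.0, 0.0, 0.0, 0.0, 0.0, 0.0], [0.0, 0.0, 0.0, 0.0, 0.0, 0.0, 0.0, 0.0], [0.0, 0.0, 0.0, 0.0, 0.0, 0.0, 0.0, 0.0]]
`accumulate(grad_refs[0], [1.5, 3.0, 5.5])` → gradients = [1.5, 3.0, 5.5, 0.0, 0.0, 0.0, 0.0, 0.0]; grad_refs = [[1.5, 3.0, 5.5, 0.0, 0.0, 0.0, 0.0, 0.0], [1.5, 3.0, 5.5, 0.0, 0.0, 0.0, 0.0, 0.0], [1.5, 3.0, 5.5, 0.0, 0.0, 0.0, 0.0, 0.0], [1.5, 3.0, 5.5, 0.0, 0.0, 0.0, 0.0, 0.0]]
`accumulate(grad_refs[1], [5.5, 4.5, 6.0])` → gradients = [7.0, 7.5, 11.5, 0.0, 0.0, 0.0, 0.0, 0.0]; grad_refs = [[7.0, 7.5, 11.5, 0.0, 0.0, 0.0, 0.0, 0.0], [7.0, 7.5, 11.5, 0.0, 0.0, 0.0, 0.0, 0.0], [7.0, 7.5, 11.5, 0.0, 0.0, 0.0, 0.0, 0.0], [7.0, 7.5, 11.5, 0.0, 0.0, 0.0, 0.0, 0.0]]
`print(gradients)` → prints [7.0, 7.5, 11.5, 0.0, 0.0, 0.0, 0.0, 0.0]
`print(grad_refs[0] is grad_refs[1])` → prints True

Answer:
[7.0, 7.5, 11.5, 0.0, 0.0, 0.0, 0.0, 0.0]
True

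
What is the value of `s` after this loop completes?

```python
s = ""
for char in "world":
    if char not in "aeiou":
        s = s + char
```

Remove vowels from 'world'
`s` takes the values: "" → "w" → "wr" → "wrl" → "wrld"

Answer: "wrld"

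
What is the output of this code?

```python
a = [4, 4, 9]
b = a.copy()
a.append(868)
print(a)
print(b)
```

Key concept: list.copy() creates independent copy.
Step by step:
`a = [4, 4, 9]` → a = [4, 4, 9]
`b = a.copy()` → b = [4, 4, 9]
`a.append(868)` → a = [4, 4, 9, 868]
`print(a)` → prints [4, 4, 9, 868]
`print(b)` → prints [4, 4, 9]

Answer:
[4, 4, 9, 868]
[4, 4, 9]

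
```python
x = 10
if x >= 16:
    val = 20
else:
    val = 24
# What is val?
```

Trace:
`x = 10` → x = 10
`if x >= 16: ...` → x >= 16 is False, take else branch → val = 24
So val = 24

Answer: 24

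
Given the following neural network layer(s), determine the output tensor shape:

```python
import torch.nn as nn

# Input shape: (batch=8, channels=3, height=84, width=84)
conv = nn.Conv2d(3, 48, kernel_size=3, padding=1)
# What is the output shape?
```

Input: (8, 3, 84, 84) -> Output: (8, 48, 84, 84)

Answer: (8, 48, 84, 84)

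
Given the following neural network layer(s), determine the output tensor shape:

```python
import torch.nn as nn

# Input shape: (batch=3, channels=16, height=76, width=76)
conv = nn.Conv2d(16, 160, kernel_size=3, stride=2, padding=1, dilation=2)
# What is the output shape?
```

Input: (3, 16, 76, 76) -> Output: (3, 160, 37, 37)

Answer: (3, 160, 37, 37)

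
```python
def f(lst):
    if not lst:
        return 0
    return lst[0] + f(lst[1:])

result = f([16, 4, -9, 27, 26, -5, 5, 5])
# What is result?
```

16 + 4 + (-9) + 27 + 26 + (-5) + 5 + 5 + 0 = 69

Answer: 69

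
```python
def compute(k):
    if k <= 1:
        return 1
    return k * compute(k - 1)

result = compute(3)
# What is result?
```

compute(3) = 3 * 2 * 1 = 6

Answer: 6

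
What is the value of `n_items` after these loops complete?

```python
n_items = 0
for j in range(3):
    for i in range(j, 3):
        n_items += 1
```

Upper triangle: 3 + 2 + ... + 1
`n_items` takes the values: 0 → 1 → 2 → 3 → 4 → 5 → 6

Answer: 6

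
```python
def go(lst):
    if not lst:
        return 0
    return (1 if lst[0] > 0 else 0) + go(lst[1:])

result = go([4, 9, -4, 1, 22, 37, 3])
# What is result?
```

Count of positive elements in [4, 9, -4, 1, 22, 37, 3] = 6

Answer: 6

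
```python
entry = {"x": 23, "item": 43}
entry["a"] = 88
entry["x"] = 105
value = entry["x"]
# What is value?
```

Trace:
`entry = {"x": 23, "item": 43}` → entry = {'x': 23, 'item': 43}
`entry["a"] = 88` → entry = {'x': 23, 'item': 43, 'a': 88}
`entry["x"] = 105` → entry = {'x': 105, 'item': 43, 'a': 88}
`value = entry["x"]` → value = 105
So value = 105

Answer: 105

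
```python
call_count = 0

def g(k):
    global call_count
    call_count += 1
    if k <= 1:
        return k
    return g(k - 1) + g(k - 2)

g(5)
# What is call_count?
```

Calls(k) = 1 + Calls(k-1) + Calls(k-2); Calls(0)=Calls(1)=1. For k=5 this gives 15.

Answer: 15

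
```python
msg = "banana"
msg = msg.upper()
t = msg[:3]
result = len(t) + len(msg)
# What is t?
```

Trace:
`msg = "banana"` → msg = 'banana'
`msg = msg.upper()` → msg = 'BANANA'
`t = msg[:3]` → t = 'BAN'
`result = len(t) + len(msg)` → result = 9
So t = 'BAN'

Answer: 'BAN'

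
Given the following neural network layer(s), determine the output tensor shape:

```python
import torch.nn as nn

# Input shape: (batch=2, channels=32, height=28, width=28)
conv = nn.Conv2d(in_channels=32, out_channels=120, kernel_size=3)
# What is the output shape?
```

Input: (2, 32, 28, 28) -> Output: (2, 120, 26, 26)

Answer: (2, 120, 26, 26)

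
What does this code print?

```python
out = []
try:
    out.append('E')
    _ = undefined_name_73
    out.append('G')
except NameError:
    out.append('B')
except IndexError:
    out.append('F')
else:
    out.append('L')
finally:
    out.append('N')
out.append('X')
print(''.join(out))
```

Execution trace: 'E' (try body) → 'B' (except NameError) → 'N' (finally) → 'X' (after the try/except). Output: EBNX

Answer: EBNX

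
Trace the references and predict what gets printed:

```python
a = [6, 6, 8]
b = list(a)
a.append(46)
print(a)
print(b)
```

Key concept: list() constructor creates copy.
Step by step:
`a = [6, 6, 8]` → a = [6, 6, 8]
`b = list(a)` → b = [6, 6, 8]
`a.append(46)` → a = [6, 6, 8, 46]
`print(a)` → prints [6, 6, 8, 46]
`print(b)` → prints [6, 6, 8]

Answer:
[6, 6, 8, 46]
[6, 6, 8]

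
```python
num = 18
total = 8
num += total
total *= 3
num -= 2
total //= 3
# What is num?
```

Trace:
`num = 18` → num = 18
`total = 8` → total = 8
`num += total` → num = 26
`total *= 3` → total = 24
`num -= 2` → num = 24
`total //= 3` → total = 8
So num = 24

Answer: 24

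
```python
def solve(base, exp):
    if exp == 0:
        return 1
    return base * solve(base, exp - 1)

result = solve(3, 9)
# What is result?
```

solve(3, 9) = 3 * 3 * 3 * 3 * 3 * 3 * 3 * 3 * 3 = 19683

Answer: 19683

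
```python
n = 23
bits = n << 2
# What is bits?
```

Trace:
`n = 23` → n = 23
`bits = n << 2` → bits = 92
So bits = 92

Answer: 92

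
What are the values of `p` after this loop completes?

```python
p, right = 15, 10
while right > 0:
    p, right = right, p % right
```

GCD of 15 and 10
`p` takes the values: 15 → 10 → 5

Answer: 5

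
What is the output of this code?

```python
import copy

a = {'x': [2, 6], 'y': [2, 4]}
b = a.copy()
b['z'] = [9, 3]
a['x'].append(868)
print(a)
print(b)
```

Key concept: shallow copy of dict with mutable values.
Step by step:
`a = {'x': [2, 6], 'y': [2, 4]}` → a = {'x': [2, 6], 'y': [2, 4]}
`b = a.copy()` → b = {'x': [2, 6], 'y': [2, 4]}
`b['z'] = [9, 3]` → b = {'x': [2, 6], 'y': [2, 4], 'z': [9, 3]}
`a['x'].append(868)` → a = {'x': [2, 6, 868], 'y': [2, 4]}; b = {'x': [2, 6, 868], 'y': [2, 4], 'z': [9, 3]}
`print(a)` → prints {'x': [2, 6, 868], 'y': [2, 4]}
`print(b)` → prints {'x': [2, 6, 868], 'y': [2, 4], 'z': [9, 3]}

Answer:
{'x': [2, 6, 868], 'y': [2, 4]}
{'x': [2, 6, 868], 'y': [2, 4], 'z': [9, 3]}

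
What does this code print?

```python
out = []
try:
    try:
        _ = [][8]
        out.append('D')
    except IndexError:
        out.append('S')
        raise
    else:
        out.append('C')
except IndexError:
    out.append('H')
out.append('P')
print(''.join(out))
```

Execution trace: 'S' (except IndexError) → 'H' (outer except IndexError) → 'P' (after the try/except). Output: SHP

Answer: SHP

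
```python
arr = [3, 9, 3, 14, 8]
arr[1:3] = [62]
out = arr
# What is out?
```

Trace:
`arr = [3, 9, 3, 14, 8]` → arr = [3, 9, 3, 14, 8]
`arr[1:3] = [62]` → arr = [3, 62, 14, 8]
`out = arr` → out = [3, 62, 14, 8]
So out = [3, 62, 14, 8]

Answer: [3, 62, 14, 8]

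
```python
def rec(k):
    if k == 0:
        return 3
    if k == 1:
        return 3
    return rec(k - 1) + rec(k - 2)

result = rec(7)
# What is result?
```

Build up from base cases: rec(0)=3, rec(1)=3, rec(2)=6, rec(3)=9, rec(4)=15, rec(5)=24, rec(6)=39, ..., rec(7)=63

Answer: 63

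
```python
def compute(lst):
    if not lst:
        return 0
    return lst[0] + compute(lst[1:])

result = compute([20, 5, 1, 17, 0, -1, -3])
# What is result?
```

20 + 5 + 1 + 17 + 0 + (-1) + (-3) + 0 = 39

Answer: 39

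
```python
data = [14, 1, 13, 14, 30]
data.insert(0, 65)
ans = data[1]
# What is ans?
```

Trace:
`data = [14, 1, 13, 14, 30]` → data = [14, 1, 13, 14, 30]
`data.insert(0, 65)` → data = [65, 14, 1, 13, 14, 30]
`ans = data[1]` → ans = 14
So ans = 14

Answer: 14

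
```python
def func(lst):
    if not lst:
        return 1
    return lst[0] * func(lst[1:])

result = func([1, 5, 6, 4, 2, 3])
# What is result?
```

Product over [1, 5, 6, 4, 2, 3] = 1 * 5 * 6 * 4 * 2 * 3 = 720

Answer: 720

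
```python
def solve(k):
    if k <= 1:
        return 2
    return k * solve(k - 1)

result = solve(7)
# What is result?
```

solve(7) = 7 * 6 * 5 * 4 * 3 * 2 * 2 = 10080

Answer: 10080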